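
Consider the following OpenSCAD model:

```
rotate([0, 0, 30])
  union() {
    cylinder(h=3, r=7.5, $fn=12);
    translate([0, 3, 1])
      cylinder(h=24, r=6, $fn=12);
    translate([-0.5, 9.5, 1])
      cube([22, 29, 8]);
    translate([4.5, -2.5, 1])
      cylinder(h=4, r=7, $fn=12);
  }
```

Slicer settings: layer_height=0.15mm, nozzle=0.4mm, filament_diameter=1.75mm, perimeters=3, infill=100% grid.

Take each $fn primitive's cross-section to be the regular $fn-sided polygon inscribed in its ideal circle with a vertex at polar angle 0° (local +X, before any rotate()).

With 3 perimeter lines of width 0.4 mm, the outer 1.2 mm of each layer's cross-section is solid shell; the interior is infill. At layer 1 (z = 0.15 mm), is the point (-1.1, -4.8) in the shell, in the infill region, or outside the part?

infill

At z = 0.15 mm: the r=7.5 cylinder gives a regular 12-gon of circumradius 7.5 (constant along its height); the cylinder at (0, 3) is absent (z outside [1, 25]); the cube at (-0.5, 9.5) does not reach this height (z outside [1, 9]); the cylinder at (4.5, -2.5) is not intersected at this z (z outside [1, 5]); Combining (union): only the r=7.5 cylinder is present, so the union is just that shape — 1 connected region; (rotated 30° about Z; rotation is an isometry so areas/perimeters/island counts are preserved). Overall, the cross-section is a single solid region. Undo the 30° rotation: the query point maps to (-3.353, -3.607) in the un-rotated model frame. The nearest boundary edge runs (-6.50, -3.75)→(-3.75, -6.50); distance from the point to it = 2.32 mm. The point is inside the cross-section and 2.32 mm from the nearest boundary — more than the 1.2 mm shell width (3 × 0.4), so it's in the infill interior.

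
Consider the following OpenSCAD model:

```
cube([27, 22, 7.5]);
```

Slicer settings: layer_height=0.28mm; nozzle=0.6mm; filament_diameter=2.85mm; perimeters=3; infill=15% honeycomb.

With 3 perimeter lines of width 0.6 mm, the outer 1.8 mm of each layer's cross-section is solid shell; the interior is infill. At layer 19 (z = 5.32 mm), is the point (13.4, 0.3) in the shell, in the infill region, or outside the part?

At z = 5.32 mm: the 27×22 cube contributes its full rectangle. Overall, the cross-section is a single solid region. The nearest boundary edge runs (0.00, 0.00)→(27.00, 0.00); distance from the point to it = 0.30 mm. The point is inside the cross-section, 0.30 mm from the nearest boundary — within the 1.8 mm shell band (3 × 0.6).

shell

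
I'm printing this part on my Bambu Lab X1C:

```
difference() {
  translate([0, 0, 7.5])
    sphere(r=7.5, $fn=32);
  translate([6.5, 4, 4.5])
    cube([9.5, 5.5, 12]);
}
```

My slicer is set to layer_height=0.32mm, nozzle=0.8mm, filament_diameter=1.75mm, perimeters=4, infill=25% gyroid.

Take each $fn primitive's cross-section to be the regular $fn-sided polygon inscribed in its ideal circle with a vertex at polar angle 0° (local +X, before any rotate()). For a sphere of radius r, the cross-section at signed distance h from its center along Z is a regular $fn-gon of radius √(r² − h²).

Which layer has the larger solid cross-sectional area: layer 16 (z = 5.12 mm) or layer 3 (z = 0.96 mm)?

Layer 16 (z = 5.12): the sphere: section is a regular 32-gon, circumradius = √(r²−h²) = √(7.5²−2.38²) = 7.112 (area = (32/2)·7.112²·sin(360°/32) = 157.90 mm²); the cube at (6.5, 4) (footprint 9.5×5.5) is included at this height (area 52.25 mm²); After the difference (first − rest): starting from the r=7.5 sphere (157.90 mm²), the 9.5×5.5 cube at (6.5, 4) misses the remaining region (no effect) — area = 157.90 mm². So its area = 157.90 mm². Layer 3 (z = 0.96): the r=7.5 sphere slices to a regular 32-gon of circumradius 3.671 (√(r²−h²) with h=6.54 from center) (area = (32/2)·3.671²·sin(360°/32) = 42.07 mm²); the cube at (6.5, 4) does not reach this height (z outside [4.5, 16.5]); Taking the first minus the rest: none of the subtracted shapes is present at this height, so the r=7.5 sphere is unchanged — area = 42.07 mm². So its area = 42.07 mm². Layer 16 is larger (157.90 vs 42.07 mm²).

layer 16 (z = 5.12 mm)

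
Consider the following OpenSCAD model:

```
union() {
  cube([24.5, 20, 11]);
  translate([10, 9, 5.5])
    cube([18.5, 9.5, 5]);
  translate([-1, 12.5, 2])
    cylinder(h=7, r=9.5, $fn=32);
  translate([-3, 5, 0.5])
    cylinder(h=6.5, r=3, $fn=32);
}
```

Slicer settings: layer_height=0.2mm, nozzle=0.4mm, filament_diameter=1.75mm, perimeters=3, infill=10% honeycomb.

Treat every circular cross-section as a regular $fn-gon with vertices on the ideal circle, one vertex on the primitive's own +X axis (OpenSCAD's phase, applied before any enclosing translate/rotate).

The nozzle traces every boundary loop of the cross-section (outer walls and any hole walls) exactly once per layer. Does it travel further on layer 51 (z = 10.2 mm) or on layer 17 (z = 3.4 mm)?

Layer 51 (z = 10.2): the 24.5×20 cube contributes its full rectangle (perimeter 89.00 mm); the cube at (10, 9) is present — its section is the full 18.5×9.5 rectangle (perimeter 56.00 mm); the cylinder at (-1, 12.5) does not reach this height (z outside [2, 9]); the cylinder at (-3, 5) is absent (z outside [0.5, 7]); Merging all regions: the regions partially overlap (shared area 137.75 mm²), so the edge portions inside another operand are dropped and the merged outline is re-measured after clipping — boundary = 97.00 mm. So its perimeter = 97.00 mm. Layer 17 (z = 3.4): the 24.5×20 cube contributes its full rectangle (perimeter 89.00 mm); the cube at (10, 9) is absent (z outside [5.5, 10.5]); the r=9.5 cylinder at (-1, 12.5) gives a regular 32-gon of circumradius 9.5 (constant along its height) (perimeter = 2·32·9.500·sin(180°/32) = 59.59 mm); the r=3 cylinder at (-3, 5) gives a regular 32-gon of circumradius 3 (constant along its height) (perimeter = 2·32·3.000·sin(180°/32) = 18.82 mm); Merging all regions: the regions partially overlap (shared area 139.20 mm²), so the edge portions inside another operand are dropped and the merged outline is re-measured after clipping — boundary = 105.57 mm. So its perimeter = 105.57 mm. Layer 17 is larger (105.57 vs 97.00 mm).

layer 17 (z = 3.4 mm)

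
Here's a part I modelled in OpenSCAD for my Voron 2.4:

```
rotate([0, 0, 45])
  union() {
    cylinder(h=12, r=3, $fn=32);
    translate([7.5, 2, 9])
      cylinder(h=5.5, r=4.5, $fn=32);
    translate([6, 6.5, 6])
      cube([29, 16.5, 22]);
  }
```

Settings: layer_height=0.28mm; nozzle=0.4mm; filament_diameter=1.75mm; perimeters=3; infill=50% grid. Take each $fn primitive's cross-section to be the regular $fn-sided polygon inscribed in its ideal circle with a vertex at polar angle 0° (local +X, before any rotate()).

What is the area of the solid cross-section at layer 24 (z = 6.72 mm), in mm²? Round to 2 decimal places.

At z = 6.72 mm: the cylinder: section is a regular 32-gon, circumradius r=3 (area = (32/2)·3.000²·sin(360°/32) = 28.09 mm²); the cylinder at (7.5, 2) is absent (z outside [9, 14.5]); the cube at (6, 6.5) (footprint 29×16.5) is included at this height (area 478.50 mm²); Combining (union): the 2 present regions are separate (no shared area or edge), so areas and boundary lengths simply add and each stays a separate island — area = 506.59 mm²; (whole slice rotated 45° about Z — lengths, areas and connectivity unchanged). Overall, the cross-section has 2 separate islands. Net area = 506.59 mm².

506.59 mm²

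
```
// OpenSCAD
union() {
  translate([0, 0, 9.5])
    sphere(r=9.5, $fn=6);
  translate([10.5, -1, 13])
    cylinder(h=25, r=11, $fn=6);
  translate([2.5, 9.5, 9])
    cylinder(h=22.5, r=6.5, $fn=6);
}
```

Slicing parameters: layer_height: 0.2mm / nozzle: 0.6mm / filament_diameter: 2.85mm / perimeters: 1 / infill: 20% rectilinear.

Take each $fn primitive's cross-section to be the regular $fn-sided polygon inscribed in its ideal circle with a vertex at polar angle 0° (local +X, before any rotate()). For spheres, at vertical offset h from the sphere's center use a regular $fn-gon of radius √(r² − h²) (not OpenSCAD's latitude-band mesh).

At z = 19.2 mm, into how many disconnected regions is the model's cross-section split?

1

At z = 19.2 mm: the sphere is not intersected at this z (|z−center|=9.700 > r=9.5); the r=11 cylinder at (10.5, -1) contributes a regular 6-gon of circumradius 11; the r=6.5 cylinder at (2.5, 9.5) contributes a regular 6-gon of circumradius 6.5; Taking the union: the regions partially overlap (shared area 16.00 mm²), so overlapping operands fuse into one piece — 1 connected region. The result has 1 disconnected region.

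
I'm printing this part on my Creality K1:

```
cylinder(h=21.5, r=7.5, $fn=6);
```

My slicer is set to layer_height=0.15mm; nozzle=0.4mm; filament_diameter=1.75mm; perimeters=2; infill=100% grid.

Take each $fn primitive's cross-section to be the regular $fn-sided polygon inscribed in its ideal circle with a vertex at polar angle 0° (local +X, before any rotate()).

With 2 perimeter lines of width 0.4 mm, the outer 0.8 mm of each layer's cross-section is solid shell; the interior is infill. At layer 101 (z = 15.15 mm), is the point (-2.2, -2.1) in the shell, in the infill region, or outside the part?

infill

At z = 15.15 mm: the r=7.5 cylinder contributes a regular 6-gon of circumradius 7.5. Overall, the cross-section is a single solid region. The nearest boundary edge runs (-7.50, 0.00)→(-3.75, -6.50); distance from the point to it = 3.54 mm. The point is inside the cross-section and 3.54 mm from the nearest boundary — more than the 0.8 mm shell width (2 × 0.4), so it's in the infill interior.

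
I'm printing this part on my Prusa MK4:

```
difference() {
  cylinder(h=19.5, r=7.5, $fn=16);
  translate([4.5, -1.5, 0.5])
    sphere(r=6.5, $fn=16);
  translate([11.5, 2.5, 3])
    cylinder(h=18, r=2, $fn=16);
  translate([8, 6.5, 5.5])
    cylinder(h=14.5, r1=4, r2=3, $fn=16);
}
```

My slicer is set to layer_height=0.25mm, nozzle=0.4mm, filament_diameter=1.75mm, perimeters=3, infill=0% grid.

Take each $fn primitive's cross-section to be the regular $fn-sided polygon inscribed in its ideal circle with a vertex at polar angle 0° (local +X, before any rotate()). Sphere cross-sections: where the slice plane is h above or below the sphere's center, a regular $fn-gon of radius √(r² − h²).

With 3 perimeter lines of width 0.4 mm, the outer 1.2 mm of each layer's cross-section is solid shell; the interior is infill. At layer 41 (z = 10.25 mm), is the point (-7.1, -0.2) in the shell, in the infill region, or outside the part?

shell

At z = 10.25 mm: the r=7.5 cylinder gives a regular 16-gon of circumradius 7.5 (constant along its height); the sphere at (4.5, -1.5) is absent (|z−center|=9.750 > r=6.5); the r=2 cylinder at (11.5, 2.5) contributes a regular 16-gon of circumradius 2; the cone at (8, 6.5) contributes a regular 16-gon of circumradius 3.672 (interpolated between r1=4 and r2=3 at t=0.328); Subtracting the remaining from the first: starting from the r=7.5 cylinder, the r=2 cylinder at (11.5, 2.5) misses the remaining region (no effect); the cone at (8, 6.5) partially overlaps it — only the 1.78 mm² overlap (of its 41.29 mm²) is removed, clipping the outline — 1 connected region. Overall, the cross-section is a single solid region. The nearest boundary edge runs (-6.93, -2.87)→(-7.50, 0.00); distance from the point to it = 0.35 mm. The point is inside the cross-section, 0.35 mm from the nearest boundary — within the 1.2 mm shell band (3 × 0.4).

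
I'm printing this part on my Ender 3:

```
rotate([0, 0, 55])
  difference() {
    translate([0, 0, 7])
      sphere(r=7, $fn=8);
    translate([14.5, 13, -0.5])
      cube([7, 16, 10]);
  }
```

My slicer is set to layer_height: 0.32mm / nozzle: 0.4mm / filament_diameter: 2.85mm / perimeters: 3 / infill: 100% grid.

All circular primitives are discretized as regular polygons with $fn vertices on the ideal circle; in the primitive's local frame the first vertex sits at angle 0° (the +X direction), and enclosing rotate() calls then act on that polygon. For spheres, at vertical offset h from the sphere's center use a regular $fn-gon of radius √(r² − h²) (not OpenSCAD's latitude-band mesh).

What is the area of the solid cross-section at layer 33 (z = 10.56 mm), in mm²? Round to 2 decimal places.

At z = 10.56 mm: the sphere: section is a regular 8-gon, circumradius = √(r²−h²) = √(7²−3.56²) = 6.027 (area = (8/2)·6.027²·sin(360°/8) = 102.75 mm²); the cube at (14.5, 13) is not intersected at this z (z outside [-0.5, 9.5]); Subtracting the remaining from the first: none of the subtracted shapes is present at this height, so the r=7 sphere is unchanged — area = 102.75 mm²; (rotated 55° about Z; rotation is an isometry so areas/perimeters/island counts are preserved). Overall, the cross-section is a single solid region. Net area = 102.75 mm².

102.75 mm²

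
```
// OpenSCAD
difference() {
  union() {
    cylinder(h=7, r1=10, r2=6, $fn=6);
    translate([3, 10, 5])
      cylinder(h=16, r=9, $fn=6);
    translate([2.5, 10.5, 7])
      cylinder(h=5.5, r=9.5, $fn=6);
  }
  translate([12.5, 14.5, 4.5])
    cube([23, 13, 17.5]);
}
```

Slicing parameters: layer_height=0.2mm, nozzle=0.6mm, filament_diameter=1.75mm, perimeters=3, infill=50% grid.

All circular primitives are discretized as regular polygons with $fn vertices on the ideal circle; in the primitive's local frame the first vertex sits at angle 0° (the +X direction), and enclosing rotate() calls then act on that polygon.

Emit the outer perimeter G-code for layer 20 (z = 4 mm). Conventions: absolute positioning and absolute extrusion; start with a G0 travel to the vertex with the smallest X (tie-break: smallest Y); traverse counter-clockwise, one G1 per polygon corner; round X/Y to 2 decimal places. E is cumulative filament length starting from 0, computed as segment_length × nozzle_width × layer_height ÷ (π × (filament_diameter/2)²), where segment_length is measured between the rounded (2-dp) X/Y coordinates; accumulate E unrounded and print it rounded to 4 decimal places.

At z = 4 mm: the cone: at t=0.571 of its height the radius interpolates to r₁+(r₂−r₁)t = 7.714, giving a regular 6-gon of that circumradius; the cylinder at (3, 10) is not intersected at this z (z outside [5, 21]); the cylinder at (2.5, 10.5) is absent (z outside [7, 12.5]); Merging all regions: only the cone is present, so the union is just that shape — 1 connected region; the cube at (12.5, 14.5) is absent (z outside [4.5, 22]); Taking the first minus the rest: none of the subtracted shapes is present at this height, so the result so far is unchanged — 1 connected region. The outline is a single polygon with 6 vertices. Extrusion per mm of travel: 0.6 × 0.2 / (π × 0.875²) = 0.049890. Accumulating E over each segment gives final E = 2.3089.

G0 X-7.71 Y0.00 Z4.00
G1 X-3.86 Y-6.68 E0.3847
G1 X3.86 Y-6.68 E0.7698
G1 X7.71 Y0.00 E1.1545
G1 X3.86 Y6.68 E1.5391
G1 X-3.86 Y6.68 E1.9243
G1 X-7.71 Y0.00 E2.3089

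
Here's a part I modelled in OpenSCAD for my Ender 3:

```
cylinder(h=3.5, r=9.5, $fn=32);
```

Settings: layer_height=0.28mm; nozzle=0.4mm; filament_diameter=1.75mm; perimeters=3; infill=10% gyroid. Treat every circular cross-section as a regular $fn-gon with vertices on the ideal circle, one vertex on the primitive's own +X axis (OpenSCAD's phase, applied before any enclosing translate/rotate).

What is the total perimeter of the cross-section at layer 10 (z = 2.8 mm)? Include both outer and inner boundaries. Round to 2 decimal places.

59.59 mm

At z = 2.8 mm: the r=9.5 cylinder contributes a regular 32-gon of circumradius 9.5 (perimeter = 2·32·9.500·sin(180°/32) = 59.59 mm). Overall, the cross-section is a single solid region. Total boundary length (outer) = 59.59 mm.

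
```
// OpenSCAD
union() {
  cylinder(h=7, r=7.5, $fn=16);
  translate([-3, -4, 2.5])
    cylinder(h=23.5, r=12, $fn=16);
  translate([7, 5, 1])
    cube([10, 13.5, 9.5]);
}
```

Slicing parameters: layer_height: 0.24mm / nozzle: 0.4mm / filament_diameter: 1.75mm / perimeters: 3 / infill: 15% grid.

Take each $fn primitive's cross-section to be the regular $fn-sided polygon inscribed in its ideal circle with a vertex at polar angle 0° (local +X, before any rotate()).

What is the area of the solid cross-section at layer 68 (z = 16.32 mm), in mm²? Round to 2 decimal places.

440.85 mm²

At z = 16.32 mm: the cylinder does not reach this height (z outside [0, 7]); the r=12 cylinder at (-3, -4) contributes a regular 16-gon of circumradius 12 (area = (16/2)·12.000²·sin(360°/16) = 440.85 mm²); the cube at (7, 5) is absent (z outside [1, 10.5]); Combining (union): only the r=12 cylinder at (-3, -4) is present, so the union is just that shape — area = 440.85 mm². Overall, the cross-section is a single solid region. Net area = 440.85 mm².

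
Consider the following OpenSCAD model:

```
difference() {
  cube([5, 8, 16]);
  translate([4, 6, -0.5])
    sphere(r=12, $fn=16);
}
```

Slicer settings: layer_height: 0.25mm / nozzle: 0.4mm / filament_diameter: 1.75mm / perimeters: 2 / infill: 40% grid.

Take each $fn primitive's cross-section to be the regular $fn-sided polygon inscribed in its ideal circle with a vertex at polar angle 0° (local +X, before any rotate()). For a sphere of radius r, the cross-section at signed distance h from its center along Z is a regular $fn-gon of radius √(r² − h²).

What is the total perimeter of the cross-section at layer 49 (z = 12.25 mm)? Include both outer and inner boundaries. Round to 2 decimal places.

At z = 12.25 mm: the 5×8 cube contributes its full rectangle (perimeter 26.00 mm); the sphere at (4, 6) is absent (|z−center|=12.750 > r=12); Taking the first minus the rest: none of the subtracted shapes is present at this height, so the 5×8 cube is unchanged — boundary = 26.00 mm. Overall, the cross-section is a single solid region. Total boundary length (outer) = 26.00 mm.

26.00 mm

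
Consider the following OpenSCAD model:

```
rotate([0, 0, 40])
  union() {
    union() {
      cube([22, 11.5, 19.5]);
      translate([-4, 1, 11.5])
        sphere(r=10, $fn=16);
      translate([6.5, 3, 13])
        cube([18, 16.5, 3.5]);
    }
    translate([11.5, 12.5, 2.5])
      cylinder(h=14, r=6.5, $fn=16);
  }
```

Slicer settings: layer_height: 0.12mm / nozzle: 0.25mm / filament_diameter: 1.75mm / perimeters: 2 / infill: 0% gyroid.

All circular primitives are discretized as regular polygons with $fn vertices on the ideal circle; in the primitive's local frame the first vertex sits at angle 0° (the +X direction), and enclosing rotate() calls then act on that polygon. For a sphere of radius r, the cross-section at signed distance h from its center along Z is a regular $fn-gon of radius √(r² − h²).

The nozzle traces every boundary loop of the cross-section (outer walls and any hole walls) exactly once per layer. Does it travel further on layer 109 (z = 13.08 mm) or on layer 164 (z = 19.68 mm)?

Layer 109 (z = 13.08): the cube (footprint 22×11.5) is included at this height (perimeter 67.00 mm); the r=10 sphere at (-4, 1) slices to a regular 16-gon of circumradius 9.874 (√(r²−h²) with h=1.58 from center) (perimeter = 2·16·9.874·sin(180°/16) = 61.64 mm); the cube at (6.5, 3) is present — its section is the full 18×16.5 rectangle (perimeter 69.00 mm); Taking the union: the regions partially overlap (shared area 174.26 mm²), so the edge portions inside another operand are dropped and the merged outline is re-measured after clipping — boundary = 121.68 mm; the r=6.5 cylinder at (11.5, 12.5) gives a regular 16-gon of circumradius 6.5 (constant along its height) (perimeter = 2·16·6.500·sin(180°/16) = 40.58 mm); Taking the union: the regions partially overlap (shared area 124.07 mm²), so the edge portions inside another operand are dropped and the merged outline is re-measured after clipping — boundary = 120.75 mm; (rotated 40° about Z; rotation is an isometry so areas/perimeters/island counts are preserved). So its perimeter = 120.75 mm. Layer 164 (z = 19.68): the cube is not intersected at this z (z outside [0, 19.5]); the sphere at (-4, 1): section is a regular 16-gon, circumradius = √(r²−h²) = √(10²−8.18²) = 5.752 (perimeter = 2·16·5.752·sin(180°/16) = 35.91 mm); the cube at (6.5, 3) is absent (z outside [13, 16.5]); Merging all regions: only the r=10 sphere at (-4, 1) is present, so the union is just that shape — boundary = 35.91 mm; the cylinder at (11.5, 12.5) does not reach this height (z outside [2.5, 16.5]); Merging all regions: only the result so far is present, so the union is just that shape — boundary = 35.91 mm; (rotated 40° about Z; rotation is an isometry so areas/perimeters/island counts are preserved). So its perimeter = 35.91 mm. Layer 109 is larger (120.75 vs 35.91 mm).

layer 109 (z = 13.08 mm)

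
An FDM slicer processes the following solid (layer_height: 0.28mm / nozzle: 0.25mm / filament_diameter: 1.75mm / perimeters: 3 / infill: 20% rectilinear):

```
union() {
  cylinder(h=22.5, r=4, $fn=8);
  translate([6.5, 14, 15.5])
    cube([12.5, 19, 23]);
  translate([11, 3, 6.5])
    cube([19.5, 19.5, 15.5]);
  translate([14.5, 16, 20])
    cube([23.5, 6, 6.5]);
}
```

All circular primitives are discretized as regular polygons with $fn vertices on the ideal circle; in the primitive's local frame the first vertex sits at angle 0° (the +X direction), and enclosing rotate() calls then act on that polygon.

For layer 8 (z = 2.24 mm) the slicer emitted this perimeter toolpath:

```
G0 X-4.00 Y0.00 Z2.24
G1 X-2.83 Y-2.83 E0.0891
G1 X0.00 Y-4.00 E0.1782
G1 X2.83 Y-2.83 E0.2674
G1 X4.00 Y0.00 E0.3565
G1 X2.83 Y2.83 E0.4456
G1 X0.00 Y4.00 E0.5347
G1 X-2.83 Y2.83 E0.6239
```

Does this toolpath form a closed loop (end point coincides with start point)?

Start point (G0): (-4.00, 0.00). End point (last G1): the path does not return to the start — open.

no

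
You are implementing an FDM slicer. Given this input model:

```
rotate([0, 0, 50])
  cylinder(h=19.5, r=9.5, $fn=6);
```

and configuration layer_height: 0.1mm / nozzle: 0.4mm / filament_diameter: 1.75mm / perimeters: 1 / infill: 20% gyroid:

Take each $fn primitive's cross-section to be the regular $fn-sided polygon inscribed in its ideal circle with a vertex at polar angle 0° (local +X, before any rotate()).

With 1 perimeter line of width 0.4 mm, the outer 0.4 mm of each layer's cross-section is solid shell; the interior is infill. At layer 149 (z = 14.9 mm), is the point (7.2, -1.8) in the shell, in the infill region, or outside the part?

At z = 14.9 mm: the r=9.5 cylinder gives a regular 6-gon of circumradius 9.5 (constant along its height); (rotated 50° about Z; rotation is an isometry so areas/perimeters/island counts are preserved). Overall, the cross-section is a single solid region. Undo the 50° rotation: the query point maps to (3.249, -6.673) in the un-rotated model frame. The nearest boundary edge runs (-4.75, -8.23)→(4.75, -8.23); distance from the point to it = 1.55 mm. The point is inside the cross-section and 1.55 mm from the nearest boundary — more than the 0.4 mm shell width (1 × 0.4), so it's in the infill interior.

infill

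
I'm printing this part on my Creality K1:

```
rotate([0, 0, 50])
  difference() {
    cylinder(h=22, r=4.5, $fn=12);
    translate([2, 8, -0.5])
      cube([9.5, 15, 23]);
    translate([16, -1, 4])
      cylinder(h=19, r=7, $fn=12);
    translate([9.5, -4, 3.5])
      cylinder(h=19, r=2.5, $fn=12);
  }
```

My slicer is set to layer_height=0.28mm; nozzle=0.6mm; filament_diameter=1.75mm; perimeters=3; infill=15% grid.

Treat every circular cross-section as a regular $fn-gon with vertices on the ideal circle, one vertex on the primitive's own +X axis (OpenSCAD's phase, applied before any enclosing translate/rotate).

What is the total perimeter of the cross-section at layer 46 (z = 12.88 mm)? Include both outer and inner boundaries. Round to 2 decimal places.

27.95 mm

At z = 12.88 mm: the r=4.5 cylinder contributes a regular 12-gon of circumradius 4.5 (perimeter = 2·12·4.500·sin(180°/12) = 27.95 mm); the 9.5×15 cube at (2, 8) contributes its full rectangle (perimeter 49.00 mm); the r=7 cylinder at (16, -1) gives a regular 12-gon of circumradius 7 (constant along its height) (perimeter = 2·12·7.000·sin(180°/12) = 43.48 mm); the r=2.5 cylinder at (9.5, -4) contributes a regular 12-gon of circumradius 2.5 (perimeter = 2·12·2.500·sin(180°/12) = 15.53 mm); After the difference (first − rest): starting from the r=4.5 cylinder, the 9.5×15 cube at (2, 8) misses the remaining region (no effect); the r=7 cylinder at (16, -1) misses the remaining region (no effect); the r=2.5 cylinder at (9.5, -4) misses the remaining region (no effect) — boundary = 27.95 mm; (whole slice rotated 50° about Z — lengths, areas and connectivity unchanged). Overall, the cross-section is a single solid region. Total boundary length (outer) = 27.95 mm.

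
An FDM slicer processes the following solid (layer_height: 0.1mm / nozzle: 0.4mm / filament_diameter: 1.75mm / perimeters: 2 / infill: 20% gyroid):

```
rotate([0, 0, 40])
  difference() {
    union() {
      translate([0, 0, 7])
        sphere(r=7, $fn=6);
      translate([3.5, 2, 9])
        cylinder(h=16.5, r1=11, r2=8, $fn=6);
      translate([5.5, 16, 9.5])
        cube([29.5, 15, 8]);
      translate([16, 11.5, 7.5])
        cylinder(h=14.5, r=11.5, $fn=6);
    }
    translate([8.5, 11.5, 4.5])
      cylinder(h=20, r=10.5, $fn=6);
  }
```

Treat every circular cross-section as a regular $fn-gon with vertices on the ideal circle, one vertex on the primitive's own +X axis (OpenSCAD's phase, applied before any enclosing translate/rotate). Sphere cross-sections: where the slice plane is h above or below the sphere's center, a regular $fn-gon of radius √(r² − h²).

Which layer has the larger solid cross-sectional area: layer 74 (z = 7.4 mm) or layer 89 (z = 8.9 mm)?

Layer 74 (z = 7.4): the r=7 sphere slices to a regular 6-gon of circumradius 6.989 (√(r²−h²) with h=0.4 from center) (area = (6/2)·6.989²·sin(360°/6) = 126.89 mm²); the cone at (3.5, 2) is absent (z outside [9, 25.5]); the cube at (5.5, 16) is absent (z outside [9.5, 17.5]); the cylinder at (16, 11.5) is not intersected at this z (z outside [7.5, 22]); Merging all regions: only the r=7 sphere is present, so the union is just that shape — area = 126.89 mm²; the r=10.5 cylinder at (8.5, 11.5) gives a regular 6-gon of circumradius 10.5 (constant along its height) (area = (6/2)·10.500²·sin(360°/6) = 286.44 mm²); After the difference (first − rest): starting from the result so far (126.89 mm²), the r=10.5 cylinder at (8.5, 11.5) partially overlaps it — only the 8.56 mm² overlap (of its 286.44 mm²) is removed, clipping the outline — area = 118.33 mm²; (whole slice rotated 40° about Z — lengths, areas and connectivity unchanged). So its area = 118.33 mm². Layer 89 (z = 8.9): the r=7 sphere contributes a regular 6-gon of circumradius √(7²−1.9²) = 6.737 (area = (6/2)·6.737²·sin(360°/6) = 117.93 mm²); the cone at (3.5, 2) does not reach this height (z outside [9, 25.5]); the cube at (5.5, 16) does not reach this height (z outside [9.5, 17.5]); the r=11.5 cylinder at (16, 11.5) gives a regular 6-gon of circumradius 11.5 (constant along its height) (area = (6/2)·11.500²·sin(360°/6) = 343.60 mm²); Taking the union: the 2 present regions are separate (no shared area or edge), so areas and boundary lengths simply add and each stays a separate island — area = 461.52 mm²; the cylinder at (8.5, 11.5): section is a regular 6-gon, circumradius r=10.5 (area = (6/2)·10.500²·sin(360°/6) = 286.44 mm²); Subtracting the remaining from the first: starting from the result so far (461.52 mm²), the r=10.5 cylinder at (8.5, 11.5) partially overlaps it — only the 175.42 mm² overlap (of its 286.44 mm²) is removed, clipping the outline — area = 286.11 mm²; (rotated 40° about Z; rotation is an isometry so areas/perimeters/island counts are preserved). So its area = 286.11 mm². Layer 89 is larger (286.11 vs 118.33 mm²).

layer 89 (z = 8.9 mm)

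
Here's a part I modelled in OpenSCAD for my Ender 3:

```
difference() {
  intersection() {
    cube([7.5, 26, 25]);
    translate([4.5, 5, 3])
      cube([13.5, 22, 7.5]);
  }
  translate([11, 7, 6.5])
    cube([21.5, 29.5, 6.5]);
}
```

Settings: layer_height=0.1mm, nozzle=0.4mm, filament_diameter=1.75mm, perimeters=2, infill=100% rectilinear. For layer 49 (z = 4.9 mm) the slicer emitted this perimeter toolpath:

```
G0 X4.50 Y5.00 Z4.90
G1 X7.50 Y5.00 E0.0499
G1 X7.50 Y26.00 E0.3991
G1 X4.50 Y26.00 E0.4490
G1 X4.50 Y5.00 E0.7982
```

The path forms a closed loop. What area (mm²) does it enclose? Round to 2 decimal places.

Apply the shoelace formula to the sequence of (X, Y) vertices; enclosed area = 63.00 mm².

63.00 mm²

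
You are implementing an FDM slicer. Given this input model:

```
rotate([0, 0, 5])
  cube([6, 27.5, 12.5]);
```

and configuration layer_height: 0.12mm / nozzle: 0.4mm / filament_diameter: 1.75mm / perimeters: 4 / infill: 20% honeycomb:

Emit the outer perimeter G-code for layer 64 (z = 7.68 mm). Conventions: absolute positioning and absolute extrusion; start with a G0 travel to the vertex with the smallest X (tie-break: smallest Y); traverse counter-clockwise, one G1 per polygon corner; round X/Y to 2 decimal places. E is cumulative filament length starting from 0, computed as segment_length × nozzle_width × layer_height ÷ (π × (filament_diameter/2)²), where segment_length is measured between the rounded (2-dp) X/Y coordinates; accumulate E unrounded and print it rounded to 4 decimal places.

G0 X-2.40 Y27.40 Z7.68
G1 X0.00 Y0.00 E0.5489
G1 X5.98 Y0.52 E0.6687
G1 X3.58 Y27.92 E1.2176
G1 X-2.40 Y27.40 E1.3374

At z = 7.68 mm: the 6×27.5 cube contributes its full rectangle; (rotated 5° about Z; rotation is an isometry so areas/perimeters/island counts are preserved). The outline is a single polygon with 4 vertices. Extrusion per mm of travel: 0.4 × 0.12 / (π × 0.875²) = 0.019956. Accumulating E over each segment gives final E = 1.3374.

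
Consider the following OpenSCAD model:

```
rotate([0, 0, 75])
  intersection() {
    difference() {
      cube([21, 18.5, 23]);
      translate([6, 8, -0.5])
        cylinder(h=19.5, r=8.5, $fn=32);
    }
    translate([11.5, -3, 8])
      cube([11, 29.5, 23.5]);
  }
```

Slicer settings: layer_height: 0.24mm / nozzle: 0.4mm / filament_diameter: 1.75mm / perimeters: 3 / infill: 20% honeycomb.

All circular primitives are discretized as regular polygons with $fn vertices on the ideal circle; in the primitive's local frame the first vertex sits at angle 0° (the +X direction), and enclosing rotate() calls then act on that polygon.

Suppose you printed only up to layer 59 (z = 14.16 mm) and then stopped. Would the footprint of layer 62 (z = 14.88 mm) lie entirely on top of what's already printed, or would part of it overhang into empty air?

entirely on top

Compare the two slices. At z = 14.16: the 21×18.5 cube contributes its full rectangle (area 388.50 mm²); the r=8.5 cylinder at (6, 8) gives a regular 32-gon of circumradius 8.5 (constant along its height) (area = (32/2)·8.500²·sin(360°/32) = 225.52 mm²); Taking the first minus the rest: starting from the 21×18.5 cube (388.50 mm²), the r=8.5 cylinder at (6, 8) partially overlaps it — only the 203.38 mm² overlap (of its 225.52 mm²) is removed, clipping the outline — area = 185.12 mm²; the 11×29.5 cube at (11.5, -3) contributes its full rectangle (area 324.50 mm²); After intersecting: the 11×29.5 cube at (11.5, -3) partially overlaps that combined region; clipping to the common part keeps 149.14 mm² — area = 149.14 mm²; (rotated 75° about Z; rotation is an isometry so areas/perimeters/island counts are preserved). At z = 14.88: the cube is present — its section is the full 21×18.5 rectangle (area 388.50 mm²); the r=8.5 cylinder at (6, 8) gives a regular 32-gon of circumradius 8.5 (constant along its height) (area = (32/2)·8.500²·sin(360°/32) = 225.52 mm²); Subtracting the remaining from the first: starting from the 21×18.5 cube (388.50 mm²), the r=8.5 cylinder at (6, 8) partially overlaps it — only the 203.38 mm² overlap (of its 225.52 mm²) is removed, clipping the outline — area = 185.12 mm²; the 11×29.5 cube at (11.5, -3) contributes its full rectangle (area 324.50 mm²); Taking the intersection: the 11×29.5 cube at (11.5, -3) partially overlaps that combined region; clipping to the common part keeps 149.14 mm² — area = 149.14 mm²; (rotated 75° about Z; rotation is an isometry so areas/perimeters/island counts are preserved). Checking containment: the cross-section at z = 14.88 is a subset of the cross-section at z = 14.16.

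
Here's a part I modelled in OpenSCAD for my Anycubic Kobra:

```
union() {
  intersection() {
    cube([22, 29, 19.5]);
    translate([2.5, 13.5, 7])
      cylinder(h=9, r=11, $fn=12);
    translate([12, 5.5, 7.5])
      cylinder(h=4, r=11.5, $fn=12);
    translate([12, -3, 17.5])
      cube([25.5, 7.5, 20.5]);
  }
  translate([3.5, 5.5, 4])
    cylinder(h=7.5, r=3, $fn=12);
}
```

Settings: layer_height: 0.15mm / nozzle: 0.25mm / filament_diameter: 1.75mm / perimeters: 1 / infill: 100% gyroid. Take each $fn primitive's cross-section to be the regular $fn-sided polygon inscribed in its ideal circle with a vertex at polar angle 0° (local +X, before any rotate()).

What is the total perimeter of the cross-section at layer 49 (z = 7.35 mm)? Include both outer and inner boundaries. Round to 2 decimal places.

At z = 7.35 mm: the cube is present — its section is the full 22×29 rectangle (perimeter 102.00 mm); the r=11 cylinder at (2.5, 13.5) gives a regular 12-gon of circumradius 11 (constant along its height) (perimeter = 2·12·11.000·sin(180°/12) = 68.33 mm); the cylinder at (12, 5.5) is absent (z outside [7.5, 11.5]); the cube at (12, -3) is absent (z outside [17.5, 38]); Keeping only the common overlap: at least one operand is absent at this height, so nothing remains; the r=3 cylinder at (3.5, 5.5) contributes a regular 12-gon of circumradius 3 (perimeter = 2·12·3.000·sin(180°/12) = 18.63 mm); Combining (union): only the r=3 cylinder at (3.5, 5.5) is present, so the union is just that shape — boundary = 18.63 mm. Overall, the cross-section is a single solid region. Total boundary length (outer) = 18.63 mm.

18.63 mm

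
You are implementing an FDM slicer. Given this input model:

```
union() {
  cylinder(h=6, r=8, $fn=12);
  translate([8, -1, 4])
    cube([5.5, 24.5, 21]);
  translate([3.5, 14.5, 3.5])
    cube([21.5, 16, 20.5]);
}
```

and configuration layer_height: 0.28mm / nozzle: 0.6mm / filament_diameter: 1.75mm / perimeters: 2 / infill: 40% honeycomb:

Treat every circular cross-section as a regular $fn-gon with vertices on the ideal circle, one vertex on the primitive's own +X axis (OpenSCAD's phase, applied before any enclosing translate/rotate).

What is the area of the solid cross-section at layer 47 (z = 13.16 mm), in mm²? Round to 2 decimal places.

429.25 mm²

At z = 13.16 mm: the cylinder does not reach this height (z outside [0, 6]); the 5.5×24.5 cube at (8, -1) contributes its full rectangle (area 134.75 mm²); the cube at (3.5, 14.5) is present — its section is the full 21.5×16 rectangle (area 344.00 mm²); Taking the union: the regions partially overlap — summed areas 478.75 mm² minus the doubly-counted overlap 49.50 mm² gives 429.25 mm² — area = 429.25 mm². Overall, the cross-section is a single solid region. Net area = 429.25 mm².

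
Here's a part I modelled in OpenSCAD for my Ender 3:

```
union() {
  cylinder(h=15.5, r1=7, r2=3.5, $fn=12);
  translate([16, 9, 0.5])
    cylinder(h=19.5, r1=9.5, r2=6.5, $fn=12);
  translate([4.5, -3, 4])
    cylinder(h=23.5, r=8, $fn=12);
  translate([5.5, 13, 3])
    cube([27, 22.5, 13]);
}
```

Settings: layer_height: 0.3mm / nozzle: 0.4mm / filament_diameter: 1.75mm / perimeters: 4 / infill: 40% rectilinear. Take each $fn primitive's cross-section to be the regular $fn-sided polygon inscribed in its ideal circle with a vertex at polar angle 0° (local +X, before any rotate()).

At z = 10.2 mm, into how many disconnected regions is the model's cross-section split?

2

At z = 10.2 mm: the cone: at t=0.658 of its height the radius interpolates to r₁+(r₂−r₁)t = 4.697, giving a regular 12-gon of that circumradius; the cone at (16, 9) (r1=9.5→r2=6.5) has section circumradius 8.008 here — a regular 12-gon; the cylinder at (4.5, -3): section is a regular 12-gon, circumradius r=8; the cube at (5.5, 13) is present — its section is the full 27×22.5 rectangle; Combining (union): the regions partially overlap (shared area 87.27 mm²), so overlapping operands fuse into one piece — 2 connected regions. The result has 2 disconnected regions.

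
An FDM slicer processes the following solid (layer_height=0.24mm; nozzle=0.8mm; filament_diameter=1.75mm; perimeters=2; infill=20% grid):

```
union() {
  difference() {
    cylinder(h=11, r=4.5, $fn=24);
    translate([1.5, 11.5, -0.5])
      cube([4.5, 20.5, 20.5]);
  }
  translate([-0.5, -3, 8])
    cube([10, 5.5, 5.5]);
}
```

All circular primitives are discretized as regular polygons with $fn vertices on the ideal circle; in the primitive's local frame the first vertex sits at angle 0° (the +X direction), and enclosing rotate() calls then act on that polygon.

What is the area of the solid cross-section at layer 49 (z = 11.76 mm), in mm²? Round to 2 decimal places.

At z = 11.76 mm: the cylinder does not reach this height (z outside [0, 11]); the 4.5×20.5 cube at (1.5, 11.5) contributes its full rectangle (area 92.25 mm²); After the difference (first − rest): the first operand is absent here, so nothing remains; the cube at (-0.5, -3) (footprint 10×5.5) is included at this height (area 55.00 mm²); Combining (union): only the 10×5.5 cube at (-0.5, -3) is present, so the union is just that shape — area = 55.00 mm². Overall, the cross-section is a single solid region. Net area = 55.00 mm².

55.00 mm²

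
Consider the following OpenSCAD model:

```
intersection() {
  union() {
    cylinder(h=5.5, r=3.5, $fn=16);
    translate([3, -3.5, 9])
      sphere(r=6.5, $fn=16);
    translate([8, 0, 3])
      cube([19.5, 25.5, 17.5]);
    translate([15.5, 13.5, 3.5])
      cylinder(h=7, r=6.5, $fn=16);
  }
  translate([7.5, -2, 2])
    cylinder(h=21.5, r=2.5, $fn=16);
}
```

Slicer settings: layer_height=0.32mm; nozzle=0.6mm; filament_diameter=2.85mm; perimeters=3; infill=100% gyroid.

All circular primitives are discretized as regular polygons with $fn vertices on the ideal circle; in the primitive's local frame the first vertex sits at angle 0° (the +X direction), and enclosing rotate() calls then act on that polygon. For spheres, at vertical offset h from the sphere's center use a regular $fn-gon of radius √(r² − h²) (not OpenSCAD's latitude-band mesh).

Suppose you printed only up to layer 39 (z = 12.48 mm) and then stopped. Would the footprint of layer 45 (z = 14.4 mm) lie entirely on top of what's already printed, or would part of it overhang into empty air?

Compare the two slices. At z = 12.48: the cylinder is not intersected at this z (z outside [0, 5.5]); the r=6.5 sphere at (3, -3.5) contributes a regular 16-gon of circumradius √(6.5²−3.48²) = 5.490 (area = (16/2)·5.490²·sin(360°/16) = 92.27 mm²); the cube at (8, 0) (footprint 19.5×25.5) is included at this height (area 497.25 mm²); the cylinder at (15.5, 13.5) is not intersected at this z (z outside [3.5, 10.5]); Combining (union): the 2 present regions are separate (no shared area or edge), so areas and boundary lengths simply add and each stays a separate island — area = 589.52 mm²; the cylinder at (7.5, -2): section is a regular 16-gon, circumradius r=2.5 (area = (16/2)·2.500²·sin(360°/16) = 19.13 mm²); Keeping only the common overlap: the r=2.5 cylinder at (7.5, -2) partially overlaps the result so far; clipping to the common part keeps 12.19 mm² — area = 12.19 mm². At z = 14.4: the cylinder does not reach this height (z outside [0, 5.5]); the sphere at (3, -3.5): section is a regular 16-gon, circumradius = √(r²−h²) = √(6.5²−5.4²) = 3.618 (area = (16/2)·3.618²·sin(360°/16) = 40.07 mm²); the 19.5×25.5 cube at (8, 0) contributes its full rectangle (area 497.25 mm²); the cylinder at (15.5, 13.5) is not intersected at this z (z outside [3.5, 10.5]); Taking the union: the 2 present regions are separate (no shared area or edge), so areas and boundary lengths simply add and each stays a separate island — area = 537.32 mm²; the r=2.5 cylinder at (7.5, -2) contributes a regular 16-gon of circumradius 2.5 (area = (16/2)·2.500²·sin(360°/16) = 19.13 mm²); After intersecting: the r=2.5 cylinder at (7.5, -2) partially overlaps that combined region; clipping to the common part keeps 3.47 mm² — area = 3.47 mm². Checking containment: the cross-section at z = 14.4 is a subset of the cross-section at z = 12.48.

entirely on top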